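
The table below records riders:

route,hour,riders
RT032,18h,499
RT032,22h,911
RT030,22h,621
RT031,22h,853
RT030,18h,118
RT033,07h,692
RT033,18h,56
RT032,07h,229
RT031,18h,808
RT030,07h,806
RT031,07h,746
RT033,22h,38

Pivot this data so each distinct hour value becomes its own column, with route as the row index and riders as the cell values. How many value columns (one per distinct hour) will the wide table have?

3

3 distinct hour values: 07h, 18h, 22h.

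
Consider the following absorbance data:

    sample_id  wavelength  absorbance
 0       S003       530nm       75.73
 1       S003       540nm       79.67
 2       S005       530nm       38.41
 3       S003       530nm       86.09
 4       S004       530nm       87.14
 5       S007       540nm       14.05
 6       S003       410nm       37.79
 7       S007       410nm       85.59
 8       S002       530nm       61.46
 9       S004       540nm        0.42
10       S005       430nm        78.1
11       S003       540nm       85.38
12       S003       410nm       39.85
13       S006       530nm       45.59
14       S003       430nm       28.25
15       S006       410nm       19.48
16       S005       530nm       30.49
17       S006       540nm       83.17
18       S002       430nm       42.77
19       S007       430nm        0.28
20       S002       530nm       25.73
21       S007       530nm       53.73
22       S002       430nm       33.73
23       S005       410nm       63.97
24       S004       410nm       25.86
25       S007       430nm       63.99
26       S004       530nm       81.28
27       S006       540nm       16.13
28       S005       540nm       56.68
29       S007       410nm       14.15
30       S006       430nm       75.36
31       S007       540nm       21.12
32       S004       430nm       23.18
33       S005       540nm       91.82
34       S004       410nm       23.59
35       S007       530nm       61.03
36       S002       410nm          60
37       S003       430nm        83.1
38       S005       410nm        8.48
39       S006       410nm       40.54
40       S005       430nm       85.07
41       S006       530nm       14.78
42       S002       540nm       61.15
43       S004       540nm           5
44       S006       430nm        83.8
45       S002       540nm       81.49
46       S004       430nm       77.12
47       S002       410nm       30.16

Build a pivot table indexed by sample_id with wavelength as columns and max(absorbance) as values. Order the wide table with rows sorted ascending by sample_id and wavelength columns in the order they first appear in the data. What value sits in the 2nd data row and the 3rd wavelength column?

39.85

With rows sorted ascending by sample_id, row 2 is sample_id=S003. wavelength columns in first-appearance order: 530nm, 540nm, 410nm, 430nm; column 3 is 410nm.
Long rows with sample_id=S003, wavelength=410nm: max(37.79, 39.85) = 39.85.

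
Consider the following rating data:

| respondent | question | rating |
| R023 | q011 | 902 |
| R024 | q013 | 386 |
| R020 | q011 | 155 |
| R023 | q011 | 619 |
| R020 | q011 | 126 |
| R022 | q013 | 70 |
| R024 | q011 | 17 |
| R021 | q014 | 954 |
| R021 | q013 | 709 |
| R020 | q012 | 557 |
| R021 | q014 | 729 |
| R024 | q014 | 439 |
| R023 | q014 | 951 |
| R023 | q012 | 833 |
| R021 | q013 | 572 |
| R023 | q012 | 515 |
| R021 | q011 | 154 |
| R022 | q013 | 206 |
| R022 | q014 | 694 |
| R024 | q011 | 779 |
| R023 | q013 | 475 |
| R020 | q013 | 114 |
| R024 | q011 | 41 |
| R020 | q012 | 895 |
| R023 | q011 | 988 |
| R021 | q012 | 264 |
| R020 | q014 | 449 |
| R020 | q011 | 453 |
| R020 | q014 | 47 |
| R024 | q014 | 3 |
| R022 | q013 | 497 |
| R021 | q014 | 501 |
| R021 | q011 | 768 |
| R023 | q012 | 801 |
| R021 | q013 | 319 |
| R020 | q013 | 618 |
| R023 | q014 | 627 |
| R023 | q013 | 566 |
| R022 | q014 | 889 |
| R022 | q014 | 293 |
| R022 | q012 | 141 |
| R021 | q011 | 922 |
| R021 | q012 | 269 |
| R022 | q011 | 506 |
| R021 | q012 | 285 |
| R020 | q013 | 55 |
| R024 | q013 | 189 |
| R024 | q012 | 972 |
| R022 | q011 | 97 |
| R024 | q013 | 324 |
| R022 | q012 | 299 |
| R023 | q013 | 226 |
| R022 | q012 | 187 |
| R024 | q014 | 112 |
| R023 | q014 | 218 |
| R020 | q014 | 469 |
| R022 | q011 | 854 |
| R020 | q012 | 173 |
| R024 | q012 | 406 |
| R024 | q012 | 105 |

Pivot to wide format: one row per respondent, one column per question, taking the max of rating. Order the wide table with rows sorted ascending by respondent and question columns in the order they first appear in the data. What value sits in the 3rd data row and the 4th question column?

With rows sorted ascending by respondent, row 3 is respondent=R022. question columns in first-appearance order: q011, q013, q014, q012; column 4 is q012.
Long rows with respondent=R022, question=q012: max(141, 299, 187) = 299.

299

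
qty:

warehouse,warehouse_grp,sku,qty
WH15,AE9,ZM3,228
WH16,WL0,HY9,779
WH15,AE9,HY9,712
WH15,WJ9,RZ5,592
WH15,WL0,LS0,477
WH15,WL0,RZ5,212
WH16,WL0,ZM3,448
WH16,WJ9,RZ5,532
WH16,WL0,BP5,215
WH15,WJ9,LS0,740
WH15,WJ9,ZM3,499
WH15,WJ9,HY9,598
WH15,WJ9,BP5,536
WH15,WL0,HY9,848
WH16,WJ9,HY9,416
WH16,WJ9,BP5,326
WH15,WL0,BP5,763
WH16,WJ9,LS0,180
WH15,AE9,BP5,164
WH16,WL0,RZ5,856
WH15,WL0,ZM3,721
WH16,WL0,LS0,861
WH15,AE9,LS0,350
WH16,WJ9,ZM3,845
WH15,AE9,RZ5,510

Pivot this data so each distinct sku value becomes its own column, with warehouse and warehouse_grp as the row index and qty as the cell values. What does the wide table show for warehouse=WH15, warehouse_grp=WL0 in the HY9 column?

Wide layout: rows indexed by warehouse and warehouse_grp, columns are the 5 distinct sku values (ZM3, HY9, RZ5, LS0, BP5).
Cell (warehouse=WH15, warehouse_grp=WL0, sku=HY9) draws from the long row where warehouse=WH15, warehouse_grp=WL0 and sku=HY9, which has qty=848.

848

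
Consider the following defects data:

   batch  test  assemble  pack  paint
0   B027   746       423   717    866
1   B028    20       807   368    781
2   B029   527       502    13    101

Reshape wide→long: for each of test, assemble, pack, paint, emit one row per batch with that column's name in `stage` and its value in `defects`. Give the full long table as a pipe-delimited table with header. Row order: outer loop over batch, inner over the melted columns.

| batch | stage | defects |
| B027 | test | 746 |
| B027 | assemble | 423 |
| B027 | pack | 717 |
| B027 | paint | 866 |
| B028 | test | 20 |
| B028 | assemble | 807 |
| B028 | pack | 368 |
| B028 | paint | 781 |
| B029 | test | 527 |
| B029 | assemble | 502 |
| B029 | pack | 13 |
| B029 | paint | 101 |

Each (batch, column) pair becomes one row: 3 × 4 = 12 rows.
For example, (B027, test) → defects=746.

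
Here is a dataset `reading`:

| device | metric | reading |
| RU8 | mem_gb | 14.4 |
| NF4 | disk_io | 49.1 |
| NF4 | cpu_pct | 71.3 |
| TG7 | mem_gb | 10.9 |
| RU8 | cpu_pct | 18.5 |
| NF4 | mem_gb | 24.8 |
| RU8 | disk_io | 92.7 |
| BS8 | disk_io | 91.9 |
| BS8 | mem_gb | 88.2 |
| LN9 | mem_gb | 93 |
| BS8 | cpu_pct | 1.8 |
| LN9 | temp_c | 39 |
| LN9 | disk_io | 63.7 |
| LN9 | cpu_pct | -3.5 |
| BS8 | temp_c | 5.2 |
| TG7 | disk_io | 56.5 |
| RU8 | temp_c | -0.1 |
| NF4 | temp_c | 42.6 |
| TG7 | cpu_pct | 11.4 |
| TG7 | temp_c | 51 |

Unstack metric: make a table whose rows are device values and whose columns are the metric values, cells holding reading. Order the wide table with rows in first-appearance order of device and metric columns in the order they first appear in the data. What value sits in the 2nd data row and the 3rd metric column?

With rows in first-appearance order of device, row 2 is device=NF4. metric columns in first-appearance order: mem_gb, disk_io, cpu_pct, temp_c; column 3 is cpu_pct.
Long rows with device=NF4, metric=cpu_pct: reading = 71.3.

71.3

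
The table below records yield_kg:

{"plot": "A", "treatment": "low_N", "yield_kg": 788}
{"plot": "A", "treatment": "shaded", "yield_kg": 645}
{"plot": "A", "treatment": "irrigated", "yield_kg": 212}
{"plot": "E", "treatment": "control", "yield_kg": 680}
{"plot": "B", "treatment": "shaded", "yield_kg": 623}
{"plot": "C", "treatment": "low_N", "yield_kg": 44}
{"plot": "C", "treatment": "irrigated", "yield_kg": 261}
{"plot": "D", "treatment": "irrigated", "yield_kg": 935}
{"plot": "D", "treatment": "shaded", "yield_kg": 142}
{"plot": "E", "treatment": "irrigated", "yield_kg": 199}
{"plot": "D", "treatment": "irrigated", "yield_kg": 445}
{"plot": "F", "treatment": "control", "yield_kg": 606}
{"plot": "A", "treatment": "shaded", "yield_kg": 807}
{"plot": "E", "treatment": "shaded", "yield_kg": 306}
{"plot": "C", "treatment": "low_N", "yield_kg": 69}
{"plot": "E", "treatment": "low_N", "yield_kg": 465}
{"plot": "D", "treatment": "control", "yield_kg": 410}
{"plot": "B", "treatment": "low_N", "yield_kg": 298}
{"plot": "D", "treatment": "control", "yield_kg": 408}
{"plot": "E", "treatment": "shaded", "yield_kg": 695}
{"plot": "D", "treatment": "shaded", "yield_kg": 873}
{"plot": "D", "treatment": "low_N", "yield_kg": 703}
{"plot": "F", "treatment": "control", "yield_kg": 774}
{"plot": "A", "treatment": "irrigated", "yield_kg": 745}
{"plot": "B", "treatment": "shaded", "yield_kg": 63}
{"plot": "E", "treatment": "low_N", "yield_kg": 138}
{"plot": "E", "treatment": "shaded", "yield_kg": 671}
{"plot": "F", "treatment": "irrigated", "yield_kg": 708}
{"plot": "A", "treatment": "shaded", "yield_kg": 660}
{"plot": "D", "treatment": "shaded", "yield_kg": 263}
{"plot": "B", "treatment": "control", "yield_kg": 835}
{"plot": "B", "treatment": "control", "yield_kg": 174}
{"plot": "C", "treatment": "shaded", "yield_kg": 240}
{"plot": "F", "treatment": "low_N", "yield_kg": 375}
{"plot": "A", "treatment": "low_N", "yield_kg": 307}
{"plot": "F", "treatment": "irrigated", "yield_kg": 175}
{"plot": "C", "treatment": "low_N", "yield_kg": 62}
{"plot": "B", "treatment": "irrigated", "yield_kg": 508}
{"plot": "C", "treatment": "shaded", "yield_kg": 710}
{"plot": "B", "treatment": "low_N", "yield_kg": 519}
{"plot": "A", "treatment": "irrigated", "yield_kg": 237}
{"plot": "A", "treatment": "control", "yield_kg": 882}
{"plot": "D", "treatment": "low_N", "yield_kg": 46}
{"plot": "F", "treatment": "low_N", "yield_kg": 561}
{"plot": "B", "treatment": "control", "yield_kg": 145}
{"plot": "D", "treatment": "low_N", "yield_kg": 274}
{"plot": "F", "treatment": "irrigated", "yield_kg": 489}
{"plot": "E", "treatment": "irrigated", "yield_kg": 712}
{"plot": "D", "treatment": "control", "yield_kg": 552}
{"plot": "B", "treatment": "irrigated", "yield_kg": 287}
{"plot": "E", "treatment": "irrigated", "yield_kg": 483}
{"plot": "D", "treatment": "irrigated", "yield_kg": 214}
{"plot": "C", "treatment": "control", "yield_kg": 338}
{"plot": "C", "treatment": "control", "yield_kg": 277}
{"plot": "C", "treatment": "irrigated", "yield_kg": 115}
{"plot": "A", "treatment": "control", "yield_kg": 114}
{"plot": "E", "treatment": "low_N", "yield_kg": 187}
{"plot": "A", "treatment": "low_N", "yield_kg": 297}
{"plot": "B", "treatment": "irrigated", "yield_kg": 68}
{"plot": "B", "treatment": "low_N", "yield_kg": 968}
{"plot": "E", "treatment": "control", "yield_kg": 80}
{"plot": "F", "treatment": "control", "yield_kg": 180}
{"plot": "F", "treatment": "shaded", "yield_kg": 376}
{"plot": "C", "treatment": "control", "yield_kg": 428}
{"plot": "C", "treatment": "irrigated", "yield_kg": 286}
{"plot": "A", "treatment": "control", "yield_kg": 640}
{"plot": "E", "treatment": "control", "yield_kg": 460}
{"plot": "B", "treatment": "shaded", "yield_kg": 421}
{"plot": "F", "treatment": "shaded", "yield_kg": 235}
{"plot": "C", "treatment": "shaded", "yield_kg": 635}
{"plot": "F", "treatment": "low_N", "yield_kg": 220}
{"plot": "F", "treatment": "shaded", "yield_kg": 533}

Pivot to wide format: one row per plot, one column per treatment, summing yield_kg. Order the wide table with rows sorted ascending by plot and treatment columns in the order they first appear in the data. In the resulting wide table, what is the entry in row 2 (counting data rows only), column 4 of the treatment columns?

With rows sorted ascending by plot, row 2 is plot=B. treatment columns in first-appearance order: low_N, shaded, irrigated, control; column 4 is control.
Long rows with plot=B, treatment=control: 835 + 174 + 145 = 1154.

1154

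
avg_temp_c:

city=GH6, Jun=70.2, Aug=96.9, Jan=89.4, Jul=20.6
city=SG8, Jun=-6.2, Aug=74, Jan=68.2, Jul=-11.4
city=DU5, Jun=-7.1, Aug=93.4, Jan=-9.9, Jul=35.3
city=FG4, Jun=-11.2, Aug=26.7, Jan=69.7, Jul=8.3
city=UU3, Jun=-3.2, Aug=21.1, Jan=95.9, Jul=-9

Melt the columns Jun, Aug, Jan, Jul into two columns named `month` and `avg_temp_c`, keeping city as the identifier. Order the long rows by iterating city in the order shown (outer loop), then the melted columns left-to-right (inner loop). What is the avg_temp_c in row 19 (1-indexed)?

20 rows total (5 × 4). Row 19: index ⌊(19-1)/4⌋ = 4 into city → UU3; (19-1) mod 4 = 2 into the melted columns → Jan.
So row 19 is (UU3, Jan, 95.9); avg_temp_c = 95.9.

95.9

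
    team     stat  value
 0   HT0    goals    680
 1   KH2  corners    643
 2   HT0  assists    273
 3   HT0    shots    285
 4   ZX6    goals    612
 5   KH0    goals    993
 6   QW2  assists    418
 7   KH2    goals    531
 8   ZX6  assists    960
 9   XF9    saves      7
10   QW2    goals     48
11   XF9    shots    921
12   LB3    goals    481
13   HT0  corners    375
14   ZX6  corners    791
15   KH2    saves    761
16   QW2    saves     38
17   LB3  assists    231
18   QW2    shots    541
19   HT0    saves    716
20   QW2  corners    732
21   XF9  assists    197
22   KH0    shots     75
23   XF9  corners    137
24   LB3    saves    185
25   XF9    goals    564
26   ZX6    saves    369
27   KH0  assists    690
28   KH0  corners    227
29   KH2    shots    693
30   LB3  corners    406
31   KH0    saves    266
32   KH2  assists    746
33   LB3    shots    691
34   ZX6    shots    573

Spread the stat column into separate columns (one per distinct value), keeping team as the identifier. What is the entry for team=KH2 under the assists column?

746

Wide layout: rows indexed by team, columns are the 5 distinct stat values (goals, corners, assists, shots, saves).
Cell (team=KH2, stat=assists) draws from the long row where team=KH2 and stat=assists, which has value=746.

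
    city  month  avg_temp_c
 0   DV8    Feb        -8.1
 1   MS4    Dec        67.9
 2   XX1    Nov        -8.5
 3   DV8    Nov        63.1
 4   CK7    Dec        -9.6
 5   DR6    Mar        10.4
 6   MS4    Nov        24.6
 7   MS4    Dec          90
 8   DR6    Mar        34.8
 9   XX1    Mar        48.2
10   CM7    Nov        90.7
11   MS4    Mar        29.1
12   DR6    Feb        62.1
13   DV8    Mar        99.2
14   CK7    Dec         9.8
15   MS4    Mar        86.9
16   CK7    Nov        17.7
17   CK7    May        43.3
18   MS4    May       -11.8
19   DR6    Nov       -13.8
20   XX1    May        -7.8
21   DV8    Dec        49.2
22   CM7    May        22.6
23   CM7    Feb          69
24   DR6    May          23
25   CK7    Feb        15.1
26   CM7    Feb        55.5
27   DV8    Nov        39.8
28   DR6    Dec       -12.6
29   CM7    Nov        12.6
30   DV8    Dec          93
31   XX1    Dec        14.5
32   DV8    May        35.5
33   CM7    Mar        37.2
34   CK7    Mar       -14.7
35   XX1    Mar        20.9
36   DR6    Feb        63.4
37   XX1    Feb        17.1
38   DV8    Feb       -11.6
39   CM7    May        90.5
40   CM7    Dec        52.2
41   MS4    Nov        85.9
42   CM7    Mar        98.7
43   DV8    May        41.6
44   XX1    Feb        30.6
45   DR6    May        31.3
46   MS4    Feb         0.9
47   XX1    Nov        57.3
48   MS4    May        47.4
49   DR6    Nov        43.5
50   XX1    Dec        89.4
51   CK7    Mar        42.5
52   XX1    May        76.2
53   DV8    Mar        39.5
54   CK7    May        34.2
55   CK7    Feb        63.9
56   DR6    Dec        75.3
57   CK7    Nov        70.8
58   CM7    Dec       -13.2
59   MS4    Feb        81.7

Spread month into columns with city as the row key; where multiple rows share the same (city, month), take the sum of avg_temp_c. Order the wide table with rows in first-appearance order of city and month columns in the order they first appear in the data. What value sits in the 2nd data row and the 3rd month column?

With rows in first-appearance order of city, row 2 is city=MS4. month columns in first-appearance order: Feb, Dec, Nov, Mar, May; column 3 is Nov.
Long rows with city=MS4, month=Nov: 24.6 + 85.9 = 110.5.

110.5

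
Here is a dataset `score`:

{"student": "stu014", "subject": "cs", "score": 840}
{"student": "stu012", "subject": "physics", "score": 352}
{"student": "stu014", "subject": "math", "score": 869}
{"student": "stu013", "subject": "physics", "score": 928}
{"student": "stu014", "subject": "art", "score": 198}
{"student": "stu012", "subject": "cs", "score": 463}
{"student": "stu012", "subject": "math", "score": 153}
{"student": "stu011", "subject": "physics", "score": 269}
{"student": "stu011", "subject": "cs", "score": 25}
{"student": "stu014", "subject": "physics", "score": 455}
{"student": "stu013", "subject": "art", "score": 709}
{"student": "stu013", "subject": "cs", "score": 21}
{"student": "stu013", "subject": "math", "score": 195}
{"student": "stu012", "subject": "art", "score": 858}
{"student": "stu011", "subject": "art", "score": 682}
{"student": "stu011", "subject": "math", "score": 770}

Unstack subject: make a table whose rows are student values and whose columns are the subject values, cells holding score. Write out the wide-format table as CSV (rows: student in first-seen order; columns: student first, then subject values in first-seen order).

student,cs,physics,math,art
stu014,840,455,869,198
stu012,463,352,153,858
stu013,21,928,195,709
stu011,25,269,770,682

Columns: student plus the 4 distinct subject values (cs, physics, math, art).
For example, row stu014 column cs takes score=840 from the long row (stu014, cs).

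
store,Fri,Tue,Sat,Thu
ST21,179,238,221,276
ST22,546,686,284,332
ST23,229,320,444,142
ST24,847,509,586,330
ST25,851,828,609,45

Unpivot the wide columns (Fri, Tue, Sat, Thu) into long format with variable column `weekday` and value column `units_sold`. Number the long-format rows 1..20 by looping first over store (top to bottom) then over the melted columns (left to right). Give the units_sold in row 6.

686

20 rows total (5 × 4). Row 6: index ⌊(6-1)/4⌋ = 1 into store → ST22; (6-1) mod 4 = 1 into the melted columns → Tue.
So row 6 is (ST22, Tue, 686); units_sold = 686.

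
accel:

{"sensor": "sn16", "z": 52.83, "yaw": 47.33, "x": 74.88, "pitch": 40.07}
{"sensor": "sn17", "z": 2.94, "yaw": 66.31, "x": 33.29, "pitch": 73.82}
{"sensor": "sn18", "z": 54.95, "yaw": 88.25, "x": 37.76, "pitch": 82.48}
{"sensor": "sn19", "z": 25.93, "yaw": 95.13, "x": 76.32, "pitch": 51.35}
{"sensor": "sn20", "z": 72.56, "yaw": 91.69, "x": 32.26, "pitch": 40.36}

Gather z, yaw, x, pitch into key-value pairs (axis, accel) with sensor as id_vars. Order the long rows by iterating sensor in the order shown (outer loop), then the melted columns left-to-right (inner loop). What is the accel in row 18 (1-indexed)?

91.69

20 rows total (5 × 4). Row 18: index ⌊(18-1)/4⌋ = 4 into sensor → sn20; (18-1) mod 4 = 1 into the melted columns → yaw.
So row 18 is (sn20, yaw, 91.69); accel = 91.69.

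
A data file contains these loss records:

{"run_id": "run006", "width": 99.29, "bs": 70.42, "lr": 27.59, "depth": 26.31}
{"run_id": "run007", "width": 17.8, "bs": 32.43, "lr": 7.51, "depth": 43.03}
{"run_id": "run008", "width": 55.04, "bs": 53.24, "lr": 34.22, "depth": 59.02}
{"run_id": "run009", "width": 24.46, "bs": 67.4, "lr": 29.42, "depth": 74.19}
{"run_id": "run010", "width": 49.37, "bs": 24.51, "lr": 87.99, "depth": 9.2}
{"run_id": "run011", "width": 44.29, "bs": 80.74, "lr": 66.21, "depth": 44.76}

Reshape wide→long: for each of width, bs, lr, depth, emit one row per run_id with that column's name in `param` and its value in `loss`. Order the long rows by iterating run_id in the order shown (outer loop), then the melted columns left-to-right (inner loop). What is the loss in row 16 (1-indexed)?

74.19

24 rows total (6 × 4). Row 16: index ⌊(16-1)/4⌋ = 3 into run_id → run009; (16-1) mod 4 = 3 into the melted columns → depth.
So row 16 is (run009, depth, 74.19); loss = 74.19.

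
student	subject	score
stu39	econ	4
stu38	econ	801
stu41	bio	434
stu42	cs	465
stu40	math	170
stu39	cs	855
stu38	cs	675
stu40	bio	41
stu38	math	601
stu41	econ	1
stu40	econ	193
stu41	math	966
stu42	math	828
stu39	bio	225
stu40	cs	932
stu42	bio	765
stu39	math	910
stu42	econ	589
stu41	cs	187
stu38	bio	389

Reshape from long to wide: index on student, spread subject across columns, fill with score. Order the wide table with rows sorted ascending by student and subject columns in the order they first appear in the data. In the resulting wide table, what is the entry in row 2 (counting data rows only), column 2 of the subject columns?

225

With rows sorted ascending by student, row 2 is student=stu39. subject columns in first-appearance order: econ, bio, cs, math; column 2 is bio.
Long rows with student=stu39, subject=bio: score = 225.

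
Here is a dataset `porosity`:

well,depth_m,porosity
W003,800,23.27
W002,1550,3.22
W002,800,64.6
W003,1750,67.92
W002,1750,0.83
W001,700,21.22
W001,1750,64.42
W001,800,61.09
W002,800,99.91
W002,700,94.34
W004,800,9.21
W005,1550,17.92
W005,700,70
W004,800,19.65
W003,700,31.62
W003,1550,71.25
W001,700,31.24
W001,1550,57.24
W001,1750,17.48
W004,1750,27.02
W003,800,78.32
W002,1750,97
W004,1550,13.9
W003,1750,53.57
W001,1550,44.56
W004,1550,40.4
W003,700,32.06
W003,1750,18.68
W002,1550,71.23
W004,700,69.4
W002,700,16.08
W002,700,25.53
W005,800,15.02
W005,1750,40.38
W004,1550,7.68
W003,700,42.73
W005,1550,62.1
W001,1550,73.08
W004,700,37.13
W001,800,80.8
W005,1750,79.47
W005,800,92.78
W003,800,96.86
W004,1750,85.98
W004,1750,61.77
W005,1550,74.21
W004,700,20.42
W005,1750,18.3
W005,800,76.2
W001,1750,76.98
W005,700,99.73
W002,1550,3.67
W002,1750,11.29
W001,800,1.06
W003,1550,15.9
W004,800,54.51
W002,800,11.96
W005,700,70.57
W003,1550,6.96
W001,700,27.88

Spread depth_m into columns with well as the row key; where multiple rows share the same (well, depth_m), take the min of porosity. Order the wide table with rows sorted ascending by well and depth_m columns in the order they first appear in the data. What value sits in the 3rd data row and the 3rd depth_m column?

18.68

With rows sorted ascending by well, row 3 is well=W003. depth_m columns in first-appearance order: 800, 1550, 1750, 700; column 3 is 1750.
Long rows with well=W003, depth_m=1750: min(67.92, 53.57, 18.68) = 18.68.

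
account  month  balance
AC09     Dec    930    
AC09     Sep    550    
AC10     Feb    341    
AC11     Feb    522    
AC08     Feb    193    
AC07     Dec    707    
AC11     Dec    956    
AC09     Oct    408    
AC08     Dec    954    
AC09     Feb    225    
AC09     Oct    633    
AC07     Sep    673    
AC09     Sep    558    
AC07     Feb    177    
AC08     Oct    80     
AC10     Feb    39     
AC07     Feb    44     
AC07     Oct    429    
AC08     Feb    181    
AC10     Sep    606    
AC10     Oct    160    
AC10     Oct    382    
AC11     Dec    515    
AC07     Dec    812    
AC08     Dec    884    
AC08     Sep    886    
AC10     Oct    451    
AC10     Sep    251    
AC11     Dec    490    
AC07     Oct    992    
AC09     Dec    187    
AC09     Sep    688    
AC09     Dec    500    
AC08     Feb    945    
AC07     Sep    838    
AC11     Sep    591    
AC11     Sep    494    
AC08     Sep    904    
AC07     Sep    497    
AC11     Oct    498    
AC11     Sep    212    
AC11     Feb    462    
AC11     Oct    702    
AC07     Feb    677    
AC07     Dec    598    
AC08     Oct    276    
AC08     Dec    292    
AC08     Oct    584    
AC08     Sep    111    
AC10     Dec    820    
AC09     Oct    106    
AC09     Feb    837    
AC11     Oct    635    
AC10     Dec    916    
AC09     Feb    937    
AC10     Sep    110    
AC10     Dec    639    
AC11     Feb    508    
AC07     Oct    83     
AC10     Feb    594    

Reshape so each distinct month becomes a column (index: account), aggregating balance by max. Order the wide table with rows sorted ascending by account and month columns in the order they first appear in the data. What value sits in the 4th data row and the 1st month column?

With rows sorted ascending by account, row 4 is account=AC10. month columns in first-appearance order: Dec, Sep, Feb, Oct; column 1 is Dec.
Long rows with account=AC10, month=Dec: max(820, 916, 639) = 916.

916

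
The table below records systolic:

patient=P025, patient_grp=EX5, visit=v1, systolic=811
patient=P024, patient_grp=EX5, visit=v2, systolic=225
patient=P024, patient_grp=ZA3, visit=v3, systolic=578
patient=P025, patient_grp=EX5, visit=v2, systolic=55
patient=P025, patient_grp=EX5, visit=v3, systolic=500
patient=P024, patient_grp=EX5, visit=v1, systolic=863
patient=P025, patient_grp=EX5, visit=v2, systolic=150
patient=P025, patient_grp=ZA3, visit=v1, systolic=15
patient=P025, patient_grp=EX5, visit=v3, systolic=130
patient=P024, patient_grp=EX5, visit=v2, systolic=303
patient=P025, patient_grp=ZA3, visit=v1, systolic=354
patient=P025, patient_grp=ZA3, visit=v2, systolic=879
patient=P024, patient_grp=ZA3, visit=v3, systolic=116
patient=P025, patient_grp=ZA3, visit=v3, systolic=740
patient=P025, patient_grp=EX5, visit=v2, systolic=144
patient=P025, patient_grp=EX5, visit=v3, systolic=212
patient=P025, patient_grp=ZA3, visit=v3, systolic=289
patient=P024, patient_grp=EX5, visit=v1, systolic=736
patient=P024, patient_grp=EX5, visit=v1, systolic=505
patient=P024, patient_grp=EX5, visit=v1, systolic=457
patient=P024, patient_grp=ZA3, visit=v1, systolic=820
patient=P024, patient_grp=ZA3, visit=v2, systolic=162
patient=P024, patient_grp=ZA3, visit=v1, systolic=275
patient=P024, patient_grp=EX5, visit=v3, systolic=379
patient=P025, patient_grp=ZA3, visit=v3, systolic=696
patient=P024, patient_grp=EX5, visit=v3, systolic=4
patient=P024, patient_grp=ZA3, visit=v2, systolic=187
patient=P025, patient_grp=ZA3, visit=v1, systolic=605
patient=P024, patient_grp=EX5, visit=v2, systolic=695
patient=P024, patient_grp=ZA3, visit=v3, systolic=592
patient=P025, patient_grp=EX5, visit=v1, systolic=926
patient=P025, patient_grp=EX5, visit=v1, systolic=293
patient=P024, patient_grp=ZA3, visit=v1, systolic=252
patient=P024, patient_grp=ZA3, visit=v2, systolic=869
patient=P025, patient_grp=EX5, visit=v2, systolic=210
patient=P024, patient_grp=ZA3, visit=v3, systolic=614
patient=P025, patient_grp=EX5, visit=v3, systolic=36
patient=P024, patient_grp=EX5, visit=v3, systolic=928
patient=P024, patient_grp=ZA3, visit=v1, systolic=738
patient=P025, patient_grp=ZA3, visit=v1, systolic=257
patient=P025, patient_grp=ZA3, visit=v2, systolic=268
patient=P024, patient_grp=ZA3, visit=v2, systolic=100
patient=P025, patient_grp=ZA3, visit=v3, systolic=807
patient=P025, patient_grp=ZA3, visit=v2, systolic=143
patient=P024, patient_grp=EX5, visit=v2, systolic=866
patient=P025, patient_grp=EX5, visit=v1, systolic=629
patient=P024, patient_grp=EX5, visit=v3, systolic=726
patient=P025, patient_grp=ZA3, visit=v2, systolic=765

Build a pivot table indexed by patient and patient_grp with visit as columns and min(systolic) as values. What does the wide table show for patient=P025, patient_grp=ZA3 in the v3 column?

289

Rows with patient=P025, patient_grp=ZA3 and visit=v3: systolic values are 740, 289, 696, 807.
min(740, 289, 696, 807) = 289.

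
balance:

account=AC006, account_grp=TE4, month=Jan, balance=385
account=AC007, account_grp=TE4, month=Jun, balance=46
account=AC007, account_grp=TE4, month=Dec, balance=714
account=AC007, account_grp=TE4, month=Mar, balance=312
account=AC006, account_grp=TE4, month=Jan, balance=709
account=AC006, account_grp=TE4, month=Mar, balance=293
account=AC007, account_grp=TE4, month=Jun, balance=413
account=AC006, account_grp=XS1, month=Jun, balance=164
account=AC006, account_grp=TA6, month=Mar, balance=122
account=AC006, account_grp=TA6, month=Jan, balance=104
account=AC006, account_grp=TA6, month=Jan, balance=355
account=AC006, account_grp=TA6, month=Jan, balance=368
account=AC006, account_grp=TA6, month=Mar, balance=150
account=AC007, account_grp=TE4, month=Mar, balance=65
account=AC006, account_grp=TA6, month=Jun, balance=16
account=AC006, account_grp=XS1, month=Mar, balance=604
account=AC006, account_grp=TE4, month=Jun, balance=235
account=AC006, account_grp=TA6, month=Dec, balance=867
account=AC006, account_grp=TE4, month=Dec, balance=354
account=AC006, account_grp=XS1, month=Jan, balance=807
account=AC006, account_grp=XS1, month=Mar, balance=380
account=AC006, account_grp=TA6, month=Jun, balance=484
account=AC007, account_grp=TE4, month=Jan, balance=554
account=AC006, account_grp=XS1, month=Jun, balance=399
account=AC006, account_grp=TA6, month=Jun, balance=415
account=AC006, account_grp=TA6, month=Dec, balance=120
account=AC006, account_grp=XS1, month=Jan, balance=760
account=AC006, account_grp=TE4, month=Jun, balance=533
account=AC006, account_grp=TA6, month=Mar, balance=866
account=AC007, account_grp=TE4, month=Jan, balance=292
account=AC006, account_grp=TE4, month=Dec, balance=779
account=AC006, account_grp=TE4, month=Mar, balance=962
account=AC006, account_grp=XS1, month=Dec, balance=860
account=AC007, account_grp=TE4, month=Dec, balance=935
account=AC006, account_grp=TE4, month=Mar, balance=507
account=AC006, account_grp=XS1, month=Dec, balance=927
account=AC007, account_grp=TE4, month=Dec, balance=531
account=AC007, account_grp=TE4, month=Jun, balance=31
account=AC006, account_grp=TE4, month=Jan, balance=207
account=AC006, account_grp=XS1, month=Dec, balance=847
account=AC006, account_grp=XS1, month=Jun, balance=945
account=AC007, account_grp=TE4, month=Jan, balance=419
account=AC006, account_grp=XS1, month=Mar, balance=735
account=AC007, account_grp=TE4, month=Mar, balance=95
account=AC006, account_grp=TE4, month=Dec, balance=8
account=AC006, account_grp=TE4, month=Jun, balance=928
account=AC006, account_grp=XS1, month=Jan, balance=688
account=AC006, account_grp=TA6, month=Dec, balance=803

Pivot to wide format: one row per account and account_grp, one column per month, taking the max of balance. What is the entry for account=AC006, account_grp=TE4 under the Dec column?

Rows with account=AC006, account_grp=TE4 and month=Dec: balance values are 354, 779, 8.
max(354, 779, 8) = 779.

779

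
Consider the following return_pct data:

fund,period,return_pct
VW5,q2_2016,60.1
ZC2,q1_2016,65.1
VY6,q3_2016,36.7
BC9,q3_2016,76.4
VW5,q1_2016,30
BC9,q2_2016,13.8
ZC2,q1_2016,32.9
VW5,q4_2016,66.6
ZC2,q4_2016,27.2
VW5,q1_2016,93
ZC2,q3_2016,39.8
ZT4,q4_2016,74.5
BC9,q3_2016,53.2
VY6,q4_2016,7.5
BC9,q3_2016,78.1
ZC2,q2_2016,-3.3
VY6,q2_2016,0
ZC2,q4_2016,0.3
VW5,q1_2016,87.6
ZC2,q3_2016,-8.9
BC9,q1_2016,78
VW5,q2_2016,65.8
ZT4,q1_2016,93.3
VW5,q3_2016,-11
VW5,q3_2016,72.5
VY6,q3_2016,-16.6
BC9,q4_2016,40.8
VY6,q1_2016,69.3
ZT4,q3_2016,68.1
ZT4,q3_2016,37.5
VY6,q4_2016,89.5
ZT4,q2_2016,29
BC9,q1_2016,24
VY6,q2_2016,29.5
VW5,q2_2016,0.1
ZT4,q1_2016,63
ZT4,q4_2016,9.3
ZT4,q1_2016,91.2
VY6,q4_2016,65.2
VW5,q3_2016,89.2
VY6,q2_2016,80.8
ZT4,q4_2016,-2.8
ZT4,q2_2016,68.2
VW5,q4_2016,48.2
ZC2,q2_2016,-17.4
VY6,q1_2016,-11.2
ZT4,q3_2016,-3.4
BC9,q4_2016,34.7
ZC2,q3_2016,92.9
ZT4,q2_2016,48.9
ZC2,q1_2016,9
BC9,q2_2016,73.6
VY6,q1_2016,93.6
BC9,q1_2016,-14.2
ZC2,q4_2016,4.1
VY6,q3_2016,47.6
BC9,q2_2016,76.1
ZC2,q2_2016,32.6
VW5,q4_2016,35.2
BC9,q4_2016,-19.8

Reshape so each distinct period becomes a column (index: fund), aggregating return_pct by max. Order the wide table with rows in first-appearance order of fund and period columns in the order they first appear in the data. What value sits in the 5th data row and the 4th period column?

With rows in first-appearance order of fund, row 5 is fund=ZT4. period columns in first-appearance order: q2_2016, q1_2016, q3_2016, q4_2016; column 4 is q4_2016.
Long rows with fund=ZT4, period=q4_2016: max(74.5, 9.3, -2.8) = 74.5.

74.5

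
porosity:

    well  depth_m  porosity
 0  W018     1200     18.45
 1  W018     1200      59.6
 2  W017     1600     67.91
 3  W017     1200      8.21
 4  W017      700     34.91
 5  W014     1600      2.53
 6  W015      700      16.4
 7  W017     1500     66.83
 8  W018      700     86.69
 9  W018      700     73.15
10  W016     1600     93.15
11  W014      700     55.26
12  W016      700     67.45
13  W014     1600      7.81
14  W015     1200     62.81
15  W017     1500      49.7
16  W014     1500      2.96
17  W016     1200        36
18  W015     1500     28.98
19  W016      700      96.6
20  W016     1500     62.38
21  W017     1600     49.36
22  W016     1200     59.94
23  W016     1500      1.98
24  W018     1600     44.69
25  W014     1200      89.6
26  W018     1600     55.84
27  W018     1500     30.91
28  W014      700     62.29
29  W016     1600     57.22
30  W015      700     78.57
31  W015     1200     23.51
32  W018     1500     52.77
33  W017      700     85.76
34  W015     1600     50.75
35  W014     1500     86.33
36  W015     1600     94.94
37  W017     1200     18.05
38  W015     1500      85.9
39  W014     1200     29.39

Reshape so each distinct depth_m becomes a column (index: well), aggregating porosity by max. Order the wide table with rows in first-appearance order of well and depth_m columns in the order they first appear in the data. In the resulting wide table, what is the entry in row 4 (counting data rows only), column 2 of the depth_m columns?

94.94

With rows in first-appearance order of well, row 4 is well=W015. depth_m columns in first-appearance order: 1200, 1600, 700, 1500; column 2 is 1600.
Long rows with well=W015, depth_m=1600: max(50.75, 94.94) = 94.94.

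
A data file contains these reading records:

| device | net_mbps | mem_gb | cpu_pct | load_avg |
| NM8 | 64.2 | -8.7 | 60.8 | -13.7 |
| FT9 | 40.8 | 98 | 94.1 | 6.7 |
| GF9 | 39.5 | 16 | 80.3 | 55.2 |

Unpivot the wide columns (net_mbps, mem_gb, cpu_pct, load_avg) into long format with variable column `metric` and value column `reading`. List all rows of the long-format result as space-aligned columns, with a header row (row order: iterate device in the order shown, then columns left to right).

device  metric    reading
NM8     net_mbps  64.2   
NM8     mem_gb    -8.7   
NM8     cpu_pct   60.8   
NM8     load_avg  -13.7  
FT9     net_mbps  40.8   
FT9     mem_gb    98     
FT9     cpu_pct   94.1   
FT9     load_avg  6.7    
GF9     net_mbps  39.5   
GF9     mem_gb    16     
GF9     cpu_pct   80.3   
GF9     load_avg  55.2   

Each (device, column) pair becomes one row: 3 × 4 = 12 rows.
For example, (NM8, net_mbps) → reading=64.2.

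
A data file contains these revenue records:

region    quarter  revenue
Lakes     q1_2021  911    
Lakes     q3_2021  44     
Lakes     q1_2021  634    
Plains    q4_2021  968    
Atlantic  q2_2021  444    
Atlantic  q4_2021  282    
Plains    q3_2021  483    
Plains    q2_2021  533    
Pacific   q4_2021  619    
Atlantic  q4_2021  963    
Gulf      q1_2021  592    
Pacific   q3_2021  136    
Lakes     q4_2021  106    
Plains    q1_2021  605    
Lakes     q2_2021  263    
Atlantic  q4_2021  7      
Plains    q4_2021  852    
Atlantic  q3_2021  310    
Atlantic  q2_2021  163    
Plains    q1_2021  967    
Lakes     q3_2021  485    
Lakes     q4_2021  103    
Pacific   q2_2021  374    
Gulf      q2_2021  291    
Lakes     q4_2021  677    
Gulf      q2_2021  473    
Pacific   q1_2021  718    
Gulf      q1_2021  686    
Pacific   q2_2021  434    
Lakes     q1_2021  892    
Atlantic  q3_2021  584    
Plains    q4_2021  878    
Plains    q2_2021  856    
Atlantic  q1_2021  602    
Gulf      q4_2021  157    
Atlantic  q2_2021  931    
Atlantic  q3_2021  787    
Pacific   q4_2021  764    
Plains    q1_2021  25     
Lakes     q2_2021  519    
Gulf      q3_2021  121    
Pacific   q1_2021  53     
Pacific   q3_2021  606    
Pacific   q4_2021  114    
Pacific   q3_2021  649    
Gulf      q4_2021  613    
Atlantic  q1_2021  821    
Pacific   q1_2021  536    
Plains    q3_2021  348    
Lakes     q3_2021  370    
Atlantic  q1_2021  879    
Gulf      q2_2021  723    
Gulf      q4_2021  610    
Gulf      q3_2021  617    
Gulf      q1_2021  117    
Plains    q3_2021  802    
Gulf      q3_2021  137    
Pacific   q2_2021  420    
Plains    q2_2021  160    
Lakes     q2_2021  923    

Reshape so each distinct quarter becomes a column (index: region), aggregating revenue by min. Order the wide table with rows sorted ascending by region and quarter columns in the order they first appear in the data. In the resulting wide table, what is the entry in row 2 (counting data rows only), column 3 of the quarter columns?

157

With rows sorted ascending by region, row 2 is region=Gulf. quarter columns in first-appearance order: q1_2021, q3_2021, q4_2021, q2_2021; column 3 is q4_2021.
Long rows with region=Gulf, quarter=q4_2021: min(157, 613, 610) = 157.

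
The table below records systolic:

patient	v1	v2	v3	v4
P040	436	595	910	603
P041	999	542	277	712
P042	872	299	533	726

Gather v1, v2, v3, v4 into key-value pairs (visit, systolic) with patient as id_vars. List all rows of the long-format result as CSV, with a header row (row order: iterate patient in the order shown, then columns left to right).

Each (patient, column) pair becomes one row: 3 × 4 = 12 rows.
For example, (P040, v1) → systolic=436.

patient,visit,systolic
P040,v1,436
P040,v2,595
P040,v3,910
P040,v4,603
P041,v1,999
P041,v2,542
P041,v3,277
P041,v4,712
P042,v1,872
P042,v2,299
P042,v3,533
P042,v4,726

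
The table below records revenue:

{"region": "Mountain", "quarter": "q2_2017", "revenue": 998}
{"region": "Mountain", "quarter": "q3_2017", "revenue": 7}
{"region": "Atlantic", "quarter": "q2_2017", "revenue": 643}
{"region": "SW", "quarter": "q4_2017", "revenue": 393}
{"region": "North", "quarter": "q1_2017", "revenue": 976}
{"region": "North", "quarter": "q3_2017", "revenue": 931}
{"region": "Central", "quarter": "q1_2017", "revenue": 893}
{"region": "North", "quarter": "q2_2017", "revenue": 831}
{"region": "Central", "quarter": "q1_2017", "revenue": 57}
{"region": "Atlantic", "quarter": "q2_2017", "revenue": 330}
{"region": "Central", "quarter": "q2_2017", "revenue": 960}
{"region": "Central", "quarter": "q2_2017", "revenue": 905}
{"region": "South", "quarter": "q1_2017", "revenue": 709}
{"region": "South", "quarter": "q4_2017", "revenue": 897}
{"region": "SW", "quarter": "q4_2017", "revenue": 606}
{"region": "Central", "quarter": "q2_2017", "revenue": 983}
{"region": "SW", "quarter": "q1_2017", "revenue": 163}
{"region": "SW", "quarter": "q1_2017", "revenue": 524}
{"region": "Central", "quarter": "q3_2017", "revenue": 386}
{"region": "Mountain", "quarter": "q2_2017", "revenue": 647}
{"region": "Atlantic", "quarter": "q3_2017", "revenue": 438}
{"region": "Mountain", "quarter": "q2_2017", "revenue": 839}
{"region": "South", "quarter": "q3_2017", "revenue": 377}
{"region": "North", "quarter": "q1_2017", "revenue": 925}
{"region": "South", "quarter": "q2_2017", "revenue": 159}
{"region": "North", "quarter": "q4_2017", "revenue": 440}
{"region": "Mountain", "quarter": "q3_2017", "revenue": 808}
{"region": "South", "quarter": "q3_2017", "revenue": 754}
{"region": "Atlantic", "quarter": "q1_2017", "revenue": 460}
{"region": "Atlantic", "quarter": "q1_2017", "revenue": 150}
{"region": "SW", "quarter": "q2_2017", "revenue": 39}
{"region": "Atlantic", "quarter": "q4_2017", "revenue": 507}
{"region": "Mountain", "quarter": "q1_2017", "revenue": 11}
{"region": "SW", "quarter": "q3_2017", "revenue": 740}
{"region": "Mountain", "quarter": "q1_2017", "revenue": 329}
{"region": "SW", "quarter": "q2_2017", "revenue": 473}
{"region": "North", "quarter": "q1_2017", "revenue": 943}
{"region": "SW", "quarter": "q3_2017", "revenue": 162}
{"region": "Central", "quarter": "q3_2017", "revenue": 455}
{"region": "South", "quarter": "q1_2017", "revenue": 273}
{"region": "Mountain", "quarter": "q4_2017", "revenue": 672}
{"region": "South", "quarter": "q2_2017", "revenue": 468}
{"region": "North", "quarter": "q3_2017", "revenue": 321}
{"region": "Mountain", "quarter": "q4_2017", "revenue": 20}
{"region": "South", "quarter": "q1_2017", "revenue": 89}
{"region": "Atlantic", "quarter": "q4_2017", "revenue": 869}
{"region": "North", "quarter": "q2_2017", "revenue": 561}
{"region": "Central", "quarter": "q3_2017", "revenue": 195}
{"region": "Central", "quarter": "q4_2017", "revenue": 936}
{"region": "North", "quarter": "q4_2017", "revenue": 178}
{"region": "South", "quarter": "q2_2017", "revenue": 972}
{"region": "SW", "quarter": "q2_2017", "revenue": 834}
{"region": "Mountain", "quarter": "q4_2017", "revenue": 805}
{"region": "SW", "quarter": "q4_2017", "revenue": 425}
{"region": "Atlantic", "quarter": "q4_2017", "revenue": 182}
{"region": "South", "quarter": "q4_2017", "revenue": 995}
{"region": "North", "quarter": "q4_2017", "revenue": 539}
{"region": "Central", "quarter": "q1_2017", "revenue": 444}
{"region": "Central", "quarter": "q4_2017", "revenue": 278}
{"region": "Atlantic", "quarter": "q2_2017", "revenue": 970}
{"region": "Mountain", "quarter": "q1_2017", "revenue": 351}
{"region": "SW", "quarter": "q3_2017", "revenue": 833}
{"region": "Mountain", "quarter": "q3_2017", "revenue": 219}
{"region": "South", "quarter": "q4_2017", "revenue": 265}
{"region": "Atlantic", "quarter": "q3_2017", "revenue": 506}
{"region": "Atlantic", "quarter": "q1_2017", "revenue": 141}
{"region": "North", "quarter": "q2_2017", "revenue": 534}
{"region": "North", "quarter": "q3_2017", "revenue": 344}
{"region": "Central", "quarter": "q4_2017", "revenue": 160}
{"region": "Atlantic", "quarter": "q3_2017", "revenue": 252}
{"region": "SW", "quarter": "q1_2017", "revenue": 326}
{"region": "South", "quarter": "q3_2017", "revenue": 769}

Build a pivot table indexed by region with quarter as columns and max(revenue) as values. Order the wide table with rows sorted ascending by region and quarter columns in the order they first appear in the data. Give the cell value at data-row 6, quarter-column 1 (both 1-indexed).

972

With rows sorted ascending by region, row 6 is region=South. quarter columns in first-appearance order: q2_2017, q3_2017, q4_2017, q1_2017; column 1 is q2_2017.
Long rows with region=South, quarter=q2_2017: max(159, 468, 972) = 972.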